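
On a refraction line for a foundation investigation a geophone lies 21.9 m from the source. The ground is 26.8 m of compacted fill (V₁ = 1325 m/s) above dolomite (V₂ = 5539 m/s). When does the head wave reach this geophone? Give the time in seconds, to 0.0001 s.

θ_c = arcsin(V₁/V₂) = arcsin(1325/5539) = 13.84°, cos θ_c = 0.9710.
Intercept time tᵢ = 2h cos θ_c / V₁ = 2·26.8·0.9710/1325 = 0.03928 s.
t = x/V₂ + tᵢ = 21.9/5539 + 0.03928 = 0.04323 s.

0.0432 s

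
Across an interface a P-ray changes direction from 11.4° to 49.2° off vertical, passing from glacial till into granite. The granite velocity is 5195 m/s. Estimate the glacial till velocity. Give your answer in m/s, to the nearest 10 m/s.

sin 11.4° = 0.1977; sin 49.2° = 0.7570.
V₁ = V₂·(sin θ₁/sin θ₂) = 5195·(0.1977/0.7570) = 1356.46 m/s.

1360 m/s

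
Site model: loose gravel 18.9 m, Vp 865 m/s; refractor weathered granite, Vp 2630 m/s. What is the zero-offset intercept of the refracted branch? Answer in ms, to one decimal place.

tᵢ = 2h·√(V₂²−V₁²)/(V₁V₂).
√(V₂²−V₁²) = √(2630²−865²) = 2483.7 m/s.
tᵢ = 2·18.9·2483.7/(865·2630) = 0.04127 s.

41.3 ms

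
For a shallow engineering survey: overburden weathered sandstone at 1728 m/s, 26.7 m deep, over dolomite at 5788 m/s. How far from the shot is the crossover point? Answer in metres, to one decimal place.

x_cross = 2h·√((V₂+V₁)/(V₂−V₁)).
(V₂+V₁)/(V₂−V₁) = (5788+1728)/(5788−1728) = 1.8512; √ = 1.3606.
x_cross = 2·26.7·1.3606 = 72.66 m.

72.7 m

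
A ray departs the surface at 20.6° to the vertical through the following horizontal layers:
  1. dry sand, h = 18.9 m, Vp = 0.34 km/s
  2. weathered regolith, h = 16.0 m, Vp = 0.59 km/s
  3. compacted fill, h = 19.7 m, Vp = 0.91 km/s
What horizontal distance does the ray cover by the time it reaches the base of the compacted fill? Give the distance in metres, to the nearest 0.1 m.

74.6 m

Ray parameter p = sin 20.6° / 0.34 km/s = 1.0348e+00 s/km.
Layer 1: θ = 20.60°; offset = 18.9·tan 20.60° = 7.104 m.
Layer 2: sin θ = p·0.59 = 0.6105 → θ = 37.63°; offset = 16.0·tan 37.63° = 12.335 m.
Layer 3: sin θ = p·0.91 = 0.9417 → θ = 70.34°; offset = 19.7·tan 70.34° = 55.135 m.
Σ offsets = 74.574 m.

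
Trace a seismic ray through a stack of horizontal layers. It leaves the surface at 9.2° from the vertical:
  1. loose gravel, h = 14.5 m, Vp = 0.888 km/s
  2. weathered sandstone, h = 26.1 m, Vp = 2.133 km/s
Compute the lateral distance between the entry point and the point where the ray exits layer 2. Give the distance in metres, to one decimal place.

13.2 m

Apply Snell's law at each interface; in layer i the horizontal offset is hᵢ·tan θᵢ.
Layer 1: θ = 9.20°; offset = 14.5·tan 9.20° = 2.348 m.
Layer 2: sin θ = 2.133·sin 9.2°/0.888 = 0.3840, θ = 22.58°; offset = 26.1·tan 22.58° = 10.856 m.
Σ offsets = 13.204 m.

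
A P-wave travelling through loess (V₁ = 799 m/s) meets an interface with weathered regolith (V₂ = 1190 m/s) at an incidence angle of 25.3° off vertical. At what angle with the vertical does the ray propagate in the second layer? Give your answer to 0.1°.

39.5°

sin θ₁/V₁ = sin θ₂/V₂ ⇒ sin θ₂ = 1190·sin 25.3°/799 = 1190·0.4274/799 = 0.6365.
θ₂ = sin⁻¹(0.6365) = 39.53° (from vertical).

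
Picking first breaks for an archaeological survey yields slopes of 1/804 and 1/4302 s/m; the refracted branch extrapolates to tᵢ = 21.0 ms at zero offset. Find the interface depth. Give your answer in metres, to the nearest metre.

9 m

θ_c = arcsin(804/4302) = 10.77°; cos θ_c = 0.9824.
tᵢ = 2h cos θ_c/V₁ ⇒ h = tᵢ·V₁/(2 cos θ_c) = 0.021·804/(2·0.9824) = 8.59 m.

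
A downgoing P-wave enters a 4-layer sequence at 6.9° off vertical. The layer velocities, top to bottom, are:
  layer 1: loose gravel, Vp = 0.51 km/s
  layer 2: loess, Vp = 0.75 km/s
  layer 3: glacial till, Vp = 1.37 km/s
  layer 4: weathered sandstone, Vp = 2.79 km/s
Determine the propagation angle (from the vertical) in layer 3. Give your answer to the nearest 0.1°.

18.8°

Ray parameter p = sin 6.9° / 0.51 = 2.3556e-01 s/km.
sin θ_3 = p·V_3 = 2.3556e-01 × 1.37 = 0.3227.
θ_3 = arcsin 0.3227 = 18.83°.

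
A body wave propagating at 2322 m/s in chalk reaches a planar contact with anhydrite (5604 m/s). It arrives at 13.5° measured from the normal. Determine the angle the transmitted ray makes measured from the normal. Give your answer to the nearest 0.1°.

Snell's law: sin θ₂ = (V₂/V₁)·sin θ₁ = (5604/2322)·sin 13.5° = 0.5634.
θ₂ = sin⁻¹(0.5634) = 34.29° (from vertical).

34.3°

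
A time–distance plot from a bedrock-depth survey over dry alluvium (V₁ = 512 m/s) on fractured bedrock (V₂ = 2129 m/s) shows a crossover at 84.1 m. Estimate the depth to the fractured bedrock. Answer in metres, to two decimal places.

32.90 m

h = (x_cross/2)·√((V₂−V₁)/(V₂+V₁)).
(V₂−V₁)/(V₂+V₁) = (2129−512)/(2129+512) = 0.6123; √ = 0.7825.
h = (84.1/2)·0.7825 = 32.90 m.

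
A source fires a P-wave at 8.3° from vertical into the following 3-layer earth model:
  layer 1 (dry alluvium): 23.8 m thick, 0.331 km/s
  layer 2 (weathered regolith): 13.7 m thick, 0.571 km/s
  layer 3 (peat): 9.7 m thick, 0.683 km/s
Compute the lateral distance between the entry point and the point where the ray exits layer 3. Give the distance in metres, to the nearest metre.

p = sin θ₁/V₁ = sin 8.3°/0.331 = 4.3612e-01 s/km is conserved through the stack.
Layer 1: θ = 8.30°; offset = 23.8·tan 8.30° = 3.472 m.
Layer 2: sin θ = p·0.571 = 0.2490 → θ = 14.42°; offset = 13.7·tan 14.42° = 3.523 m.
Layer 3: sin θ = p·0.683 = 0.2979 → θ = 17.33°; offset = 9.7·tan 17.33° = 3.027 m.
Σ offsets = 10.021 m.

10 m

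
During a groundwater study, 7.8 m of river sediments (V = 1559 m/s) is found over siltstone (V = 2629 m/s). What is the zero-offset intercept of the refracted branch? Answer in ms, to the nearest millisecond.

8 ms

θ_c = arcsin(V₁/V₂) = arcsin(1559/2629) = 36.37°; cos θ_c = 0.8052.
tᵢ = 2h·cos θ_c / V₁ = 2·7.8·0.8052 / 1559 = 0.00806 s.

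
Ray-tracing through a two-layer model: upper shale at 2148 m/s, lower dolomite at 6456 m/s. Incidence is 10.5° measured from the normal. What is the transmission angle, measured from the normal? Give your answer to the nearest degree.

33°

Snell's law: sin θ₂ = (V₂/V₁)·sin θ₁ = (6456/2148)·sin 10.5° = 0.5477.
θ₂ = arcsin 0.5477 = 33.21° from the normal.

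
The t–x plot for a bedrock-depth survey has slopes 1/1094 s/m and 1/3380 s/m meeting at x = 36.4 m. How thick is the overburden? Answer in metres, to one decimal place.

x_cross = 2h·√((V₂+V₁)/(V₂−V₁)) → h = x_cross / (2·√((V₂+V₁)/(V₂−V₁))).
√((V₂+V₁)/(V₂−V₁)) = √((3380+1094)/(3380−1094)) = 1.3990.
h = 36.4 / (2·1.3990) = 13.01 m.

13.0 m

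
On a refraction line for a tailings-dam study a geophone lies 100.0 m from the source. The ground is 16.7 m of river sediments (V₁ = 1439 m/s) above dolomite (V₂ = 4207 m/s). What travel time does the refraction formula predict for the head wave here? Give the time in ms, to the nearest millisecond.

46 ms

θ_c = arcsin(V₁/V₂) = arcsin(1439/4207) = 20.00°, cos θ_c = 0.9397.
Intercept time tᵢ = 2h cos θ_c / V₁ = 2·16.7·0.9397/1439 = 0.02181 s.
t = x/V₂ + tᵢ = 100.0/4207 + 0.02181 = 0.04558 s.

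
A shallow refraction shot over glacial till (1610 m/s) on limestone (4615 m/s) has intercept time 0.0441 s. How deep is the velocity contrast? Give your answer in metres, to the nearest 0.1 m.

θ_c = arcsin(1610/4615) = 20.42°; cos θ_c = 0.9372.
tᵢ = 2h cos θ_c/V₁ ⇒ h = tᵢ·V₁/(2 cos θ_c) = 0.0441·1610/(2·0.9372) = 37.88 m.

37.9 m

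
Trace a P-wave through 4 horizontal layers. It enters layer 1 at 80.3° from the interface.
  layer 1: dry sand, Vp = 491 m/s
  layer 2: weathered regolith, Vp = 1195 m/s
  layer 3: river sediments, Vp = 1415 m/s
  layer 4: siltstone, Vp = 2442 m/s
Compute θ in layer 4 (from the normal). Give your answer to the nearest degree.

From the normal: θ₁ = 90° − 80.3° = 9.7°.
Snell's law across each interface conserves sin θ / V, so sin θ_4 = V_4·sin θ₁/V₁.
sin θ_4 = 2442 × sin 9.7° / 491 = 0.8380.
θ_4 = 56.93° from the vertical.

57°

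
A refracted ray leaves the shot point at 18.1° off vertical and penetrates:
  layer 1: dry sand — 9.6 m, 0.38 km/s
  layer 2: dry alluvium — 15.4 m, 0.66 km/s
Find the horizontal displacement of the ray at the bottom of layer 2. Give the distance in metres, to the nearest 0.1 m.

Apply Snell's law at each interface; in layer i the horizontal offset is hᵢ·tan θᵢ.
Layer 1: θ = 18.10°; offset = 9.6·tan 18.10° = 3.138 m.
Layer 2: sin θ = 0.66·sin 18.1°/0.38 = 0.5396, θ = 32.66°; offset = 15.4·tan 32.66° = 9.870 m.
Summing the layer offsets gives 13.008 m.

13.0 m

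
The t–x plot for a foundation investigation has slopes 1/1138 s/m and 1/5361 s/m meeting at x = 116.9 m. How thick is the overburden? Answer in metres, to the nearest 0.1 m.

x_cross = 2h·√((V₂+V₁)/(V₂−V₁)) → h = x_cross / (2·√((V₂+V₁)/(V₂−V₁))).
√((V₂+V₁)/(V₂−V₁)) = √((5361+1138)/(5361−1138)) = 1.2405.
h = 116.9 / (2·1.2405) = 47.12 m.

47.1 m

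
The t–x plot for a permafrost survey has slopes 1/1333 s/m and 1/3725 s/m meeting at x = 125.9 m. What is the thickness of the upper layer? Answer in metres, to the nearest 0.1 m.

43.3 m

x_cross = 2h·√((V₂+V₁)/(V₂−V₁)) → h = x_cross / (2·√((V₂+V₁)/(V₂−V₁))).
√((V₂+V₁)/(V₂−V₁)) = √((3725+1333)/(3725−1333)) = 1.4541.
h = 125.9 / (2·1.4541) = 43.29 m.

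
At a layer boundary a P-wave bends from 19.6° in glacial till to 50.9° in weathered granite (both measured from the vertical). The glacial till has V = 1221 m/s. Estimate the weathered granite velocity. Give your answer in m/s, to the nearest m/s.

Snell's law: sin 19.6°/V₁ = sin 50.9°/V₂.
V₂ = V₁·sin 50.9°/sin 19.6° = 1221 × 2.3134 = 2824.71 m/s.

2825 m/s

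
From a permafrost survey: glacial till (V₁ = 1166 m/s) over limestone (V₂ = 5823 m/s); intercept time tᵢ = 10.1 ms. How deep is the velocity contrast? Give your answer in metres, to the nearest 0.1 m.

θ_c = arcsin(1166/5823) = 11.55°; cos θ_c = 0.9797.
tᵢ = 2h cos θ_c/V₁ ⇒ h = tᵢ·V₁/(2 cos θ_c) = 0.0101·1166/(2·0.9797) = 6.01 m.

6.0 m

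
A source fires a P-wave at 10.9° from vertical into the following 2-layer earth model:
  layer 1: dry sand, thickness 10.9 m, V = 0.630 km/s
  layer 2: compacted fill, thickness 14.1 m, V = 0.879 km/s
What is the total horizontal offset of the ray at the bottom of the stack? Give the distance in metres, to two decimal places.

Apply Snell's law at each interface; in layer i the horizontal offset is hᵢ·tan θᵢ.
Layer 1: θ = 10.90°; offset = 10.9·tan 10.90° = 2.0990 m.
Layer 2: sin θ = 0.879·sin 10.9°/0.630 = 0.2638, θ = 15.30°; offset = 14.1·tan 15.30° = 3.8567 m.
Summing the layer offsets gives 5.9557 m.

5.96 m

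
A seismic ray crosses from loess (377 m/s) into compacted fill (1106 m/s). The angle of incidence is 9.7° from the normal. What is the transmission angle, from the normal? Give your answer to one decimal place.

sin θ₁/V₁ = sin θ₂/V₂ ⇒ sin θ₂ = 1106·sin 9.7°/377 = 1106·0.1685/377 = 0.4943.
θ₂ = sin⁻¹(0.4943) = 29.62° (from vertical).

29.6°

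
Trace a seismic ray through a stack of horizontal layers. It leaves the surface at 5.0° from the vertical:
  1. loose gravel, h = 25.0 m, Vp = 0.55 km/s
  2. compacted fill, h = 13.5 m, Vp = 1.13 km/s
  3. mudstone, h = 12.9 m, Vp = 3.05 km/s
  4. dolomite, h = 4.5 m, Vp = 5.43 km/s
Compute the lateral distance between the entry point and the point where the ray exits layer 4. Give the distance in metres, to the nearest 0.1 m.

p = sin θ₁/V₁ = sin 5.0°/0.55 = 1.5846e-01 s/km is conserved through the stack.
Layer 1: θ = 5.00°; offset = 25.0·tan 5.00° = 2.187 m.
Layer 2: sin θ = p·1.13 = 0.1791 → θ = 10.32°; offset = 13.5·tan 10.32° = 2.457 m.
Layer 3: sin θ = p·3.05 = 0.4833 → θ = 28.90°; offset = 12.9·tan 28.90° = 7.122 m.
Layer 4: sin θ = p·5.43 = 0.8605 → θ = 59.37°; offset = 4.5·tan 59.37° = 7.600 m.
Summing the layer offsets gives 19.366 m.

19.4 m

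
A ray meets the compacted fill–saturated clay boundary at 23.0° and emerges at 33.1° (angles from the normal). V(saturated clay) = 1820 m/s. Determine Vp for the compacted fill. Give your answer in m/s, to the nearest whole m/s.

1302 m/s

Snell's law: sin 23.0°/V₁ = sin 33.1°/V₂.
V₁ = V₂·sin 23.0°/sin 33.1° = 1820 × 0.7155 = 1302.19 m/s.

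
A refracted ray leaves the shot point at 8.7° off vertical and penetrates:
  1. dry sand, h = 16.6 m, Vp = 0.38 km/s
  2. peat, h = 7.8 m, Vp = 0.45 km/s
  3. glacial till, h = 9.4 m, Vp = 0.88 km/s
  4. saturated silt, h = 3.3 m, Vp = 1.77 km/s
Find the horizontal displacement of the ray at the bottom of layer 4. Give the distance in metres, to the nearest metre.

Apply Snell's law at each interface; in layer i the horizontal offset is hᵢ·tan θᵢ.
Layer 1: θ = 8.70°; offset = 16.6·tan 8.70° = 2.540 m.
Layer 2: sin θ = 0.45·sin 8.7°/0.38 = 0.1791, θ = 10.32°; offset = 7.8·tan 10.32° = 1.420 m.
Layer 3: sin θ = 0.88·sin 8.7°/0.38 = 0.3503, θ = 20.50°; offset = 9.4·tan 20.50° = 3.515 m.
Layer 4: sin θ = 1.77·sin 8.7°/0.38 = 0.7046, θ = 44.79°; offset = 3.3·tan 44.79° = 3.276 m.
Summing the layer offsets gives 10.752 m.

11 m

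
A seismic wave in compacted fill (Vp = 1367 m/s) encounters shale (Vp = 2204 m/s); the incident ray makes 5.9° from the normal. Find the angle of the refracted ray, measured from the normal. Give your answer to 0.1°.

Snell's law: sin θ₂ = (V₂/V₁)·sin θ₁ = (2204/1367)·sin 5.9° = 0.1657.
θ₂ = arcsin 0.1657 = 9.54° from the normal.

9.5°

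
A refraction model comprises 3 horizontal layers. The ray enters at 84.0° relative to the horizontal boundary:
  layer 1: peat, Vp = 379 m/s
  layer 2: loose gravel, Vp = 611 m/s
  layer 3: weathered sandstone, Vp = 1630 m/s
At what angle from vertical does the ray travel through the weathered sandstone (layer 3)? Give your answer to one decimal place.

26.7°

From the normal: θ₁ = 90° − 84.0° = 6.0°.
Ray parameter p = sin 6.0° / 379 = 2.7580e-04 s/m.
sin θ_3 = p·V_3 = 2.7580e-04 × 1630 = 0.4496.
θ_3 = 26.72° from the vertical.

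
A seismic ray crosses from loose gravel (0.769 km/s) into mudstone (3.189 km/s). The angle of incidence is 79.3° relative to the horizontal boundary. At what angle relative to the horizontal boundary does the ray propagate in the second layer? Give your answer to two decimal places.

Convert to the normal: θ₁ = 90° − 79.3° = 10.7°.
Snell's law: sin θ₂ = (V₂/V₁)·sin θ₁ = (3.189/0.769)·sin 10.7° = 0.7699.
θ₂ = arcsin 0.7699 = 50.35° from the normal.
From the interface: 90° − 50.35° = 39.65°.

39.65°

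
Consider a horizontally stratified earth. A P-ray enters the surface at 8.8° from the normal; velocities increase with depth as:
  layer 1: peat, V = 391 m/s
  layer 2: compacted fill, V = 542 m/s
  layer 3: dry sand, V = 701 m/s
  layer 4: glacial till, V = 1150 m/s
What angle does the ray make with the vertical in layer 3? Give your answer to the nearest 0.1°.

15.9°

Snell's law across each interface conserves sin θ / V, so sin θ_3 = V_3·sin θ₁/V₁.
sin θ_3 = 701 × sin 8.8° / 391 = 0.2743.
θ_3 = 15.92° from the vertical.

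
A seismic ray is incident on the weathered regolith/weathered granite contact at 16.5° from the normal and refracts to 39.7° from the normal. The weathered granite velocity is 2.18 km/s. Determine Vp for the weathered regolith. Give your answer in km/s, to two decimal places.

0.97 km/s

sin 16.5° = 0.2840; sin 39.7° = 0.6388.
V₁ = V₂·(sin θ₁/sin θ₂) = 2.18·(0.2840/0.6388) = 0.97 km/s.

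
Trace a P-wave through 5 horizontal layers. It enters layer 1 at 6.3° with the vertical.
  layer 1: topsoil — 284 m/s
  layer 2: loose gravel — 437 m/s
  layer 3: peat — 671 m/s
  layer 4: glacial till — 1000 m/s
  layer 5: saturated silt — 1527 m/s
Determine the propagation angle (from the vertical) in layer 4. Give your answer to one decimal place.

22.7°

Snell's law across each interface conserves sin θ / V, so sin θ_4 = V_4·sin θ₁/V₁.
sin θ_4 = 1000 × sin 6.3° / 284 = 0.3864.
θ_4 = 22.73° from the vertical.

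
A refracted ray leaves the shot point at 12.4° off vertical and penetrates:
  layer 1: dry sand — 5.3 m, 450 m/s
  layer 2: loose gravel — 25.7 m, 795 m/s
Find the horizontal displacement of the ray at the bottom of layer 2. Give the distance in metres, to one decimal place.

11.7 m

Ray parameter p = sin 12.4° / 450 m/s = 4.7719e-04 s/m.
Layer 1: θ = 12.40°; offset = 5.3·tan 12.40° = 1.165 m.
Layer 2: sin θ = p·795 = 0.3794 → θ = 22.29°; offset = 25.7·tan 22.29° = 10.537 m.
Σ offsets = 11.703 m.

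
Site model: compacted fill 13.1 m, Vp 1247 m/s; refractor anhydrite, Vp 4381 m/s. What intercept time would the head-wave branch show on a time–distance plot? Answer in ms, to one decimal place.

θ_c = arcsin(V₁/V₂) = arcsin(1247/4381) = 16.54°; cos θ_c = 0.9586.
tᵢ = 2h·cos θ_c / V₁ = 2·13.1·0.9586 / 1247 = 0.02014 s.

20.1 ms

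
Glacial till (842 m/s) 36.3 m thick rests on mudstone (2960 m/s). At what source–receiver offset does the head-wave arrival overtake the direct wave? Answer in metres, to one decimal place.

97.3 m

θ_c = arcsin(842/2960) = 16.53°, so cos θ_c = 0.9587 and tᵢ = 2h cos θ_c/V₁ = 0.0827 s.
At crossover x/V₁ = x/V₂ + tᵢ ⇒ x = tᵢ/(1/V₁ − 1/V₂) = 0.08266/(1.1876e-03 − 3.3784e-04) = 97.27 m.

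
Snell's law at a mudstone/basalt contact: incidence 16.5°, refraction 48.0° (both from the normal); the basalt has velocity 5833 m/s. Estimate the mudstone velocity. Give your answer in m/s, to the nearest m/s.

2229 m/s

Snell's law: sin 16.5°/V₁ = sin 48.0°/V₂.
V₁ = V₂·sin 16.5°/sin 48.0° = 5833 × 0.3822 = 2229.26 m/s.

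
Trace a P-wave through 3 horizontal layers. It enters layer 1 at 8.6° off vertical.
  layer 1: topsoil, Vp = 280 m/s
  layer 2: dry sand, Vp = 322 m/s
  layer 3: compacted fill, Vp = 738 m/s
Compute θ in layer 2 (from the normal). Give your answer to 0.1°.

Ray parameter p = sin 8.6° / 280 = 5.3405e-04 s/m.
sin θ_2 = p·V_2 = 5.3405e-04 × 322 = 0.1720.
θ_2 = arcsin 0.1720 = 9.90°.

9.9°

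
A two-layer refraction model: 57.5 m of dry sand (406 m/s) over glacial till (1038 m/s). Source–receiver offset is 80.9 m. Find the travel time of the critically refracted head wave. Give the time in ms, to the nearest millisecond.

θ_c = arcsin(V₁/V₂) = arcsin(406/1038) = 23.03°, cos θ_c = 0.9203.
Intercept time tᵢ = 2h cos θ_c / V₁ = 2·57.5·0.9203/406 = 0.26069 s.
t = x/V₂ + tᵢ = 80.9/1038 + 0.26069 = 0.33862 s.

339 ms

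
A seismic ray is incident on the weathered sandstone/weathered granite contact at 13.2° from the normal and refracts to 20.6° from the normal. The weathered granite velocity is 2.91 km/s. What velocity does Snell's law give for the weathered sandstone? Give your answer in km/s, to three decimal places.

Snell's law: sin 13.2°/V₁ = sin 20.6°/V₂.
V₁ = V₂·sin 13.2°/sin 20.6° = 2.91 × 0.6490 = 1.889 km/s.

1.889 km/s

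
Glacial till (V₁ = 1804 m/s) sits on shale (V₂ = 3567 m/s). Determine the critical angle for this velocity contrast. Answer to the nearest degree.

At critical incidence the refracted ray runs along the interface (θ₂ = 90°), so sin θ_c = V₁/V₂.
θ_c = arcsin(1804/3567) = arcsin 0.5057 = 30.38°.

30°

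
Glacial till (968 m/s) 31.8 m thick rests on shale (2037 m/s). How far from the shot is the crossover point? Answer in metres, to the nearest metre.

107 m

x_cross = 2h·√((V₂+V₁)/(V₂−V₁)).
(V₂+V₁)/(V₂−V₁) = (2037+968)/(2037−968) = 2.8110; √ = 1.6766.
x_cross = 2·31.8·1.6766 = 106.63 m.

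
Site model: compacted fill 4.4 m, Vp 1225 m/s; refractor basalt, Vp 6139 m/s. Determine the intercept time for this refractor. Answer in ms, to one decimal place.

θ_c = arcsin(V₁/V₂) = arcsin(1225/6139) = 11.51°; cos θ_c = 0.9799.
tᵢ = 2h·cos θ_c / V₁ = 2·4.4·0.9799 / 1225 = 0.00704 s.

7.0 ms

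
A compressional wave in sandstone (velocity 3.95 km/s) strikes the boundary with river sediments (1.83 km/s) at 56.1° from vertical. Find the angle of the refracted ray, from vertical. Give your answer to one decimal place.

22.6°

sin θ₁/V₁ = sin θ₂/V₂ ⇒ sin θ₂ = 1.83·sin 56.1°/3.95 = 1.83·0.8300/3.95 = 0.3845.
θ₂ = sin⁻¹(0.3845) = 22.62° (from vertical).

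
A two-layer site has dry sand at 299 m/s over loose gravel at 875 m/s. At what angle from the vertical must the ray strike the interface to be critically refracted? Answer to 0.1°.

20.0°

Critical incidence: sin θ_c = V₁/V₂ = 299/875 = 0.3417.
θ_c = arcsin 0.3417 = 19.98°.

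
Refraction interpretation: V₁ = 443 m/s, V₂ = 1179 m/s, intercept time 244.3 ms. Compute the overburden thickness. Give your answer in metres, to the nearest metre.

θ_c = arcsin(443/1179) = 22.07°; cos θ_c = 0.9267.
tᵢ = 2h cos θ_c/V₁ ⇒ h = tᵢ·V₁/(2 cos θ_c) = 0.2443·443/(2·0.9267) = 58.39 m.

58 m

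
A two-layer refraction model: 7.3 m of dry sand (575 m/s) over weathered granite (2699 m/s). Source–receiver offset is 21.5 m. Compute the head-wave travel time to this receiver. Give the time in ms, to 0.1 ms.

32.8 ms

t = x/V₂ + 2h·√(V₂²−V₁²)/(V₁V₂).
√(V₂²−V₁²) = √(2699²−575²) = 2637.0 m/s; delay term = 2·7.3·2637.0/(575·2699) = 0.02481 s.
t = 21.5/2699 + 0.02481 = 0.03277 s.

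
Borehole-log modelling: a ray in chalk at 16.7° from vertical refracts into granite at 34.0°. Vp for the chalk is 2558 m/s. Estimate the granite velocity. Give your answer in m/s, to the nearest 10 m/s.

sin 16.7° = 0.2874; sin 34.0° = 0.5592.
V₂ = V₁·(sin θ₂/sin θ₁) = 2558·(0.5592/0.2874) = 4977.77 m/s.

4980 m/s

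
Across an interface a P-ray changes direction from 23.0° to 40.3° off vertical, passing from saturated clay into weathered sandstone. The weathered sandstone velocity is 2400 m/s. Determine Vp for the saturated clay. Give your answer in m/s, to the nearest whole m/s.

sin 23.0° = 0.3907; sin 40.3° = 0.6468.
V₁ = V₂·(sin θ₁/sin θ₂) = 2400·(0.3907/0.6468) = 1449.86 m/s.

1450 m/s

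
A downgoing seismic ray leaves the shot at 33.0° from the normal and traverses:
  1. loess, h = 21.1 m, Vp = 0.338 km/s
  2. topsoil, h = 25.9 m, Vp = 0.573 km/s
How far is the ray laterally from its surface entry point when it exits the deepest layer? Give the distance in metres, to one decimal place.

76.0 m

Apply Snell's law at each interface; in layer i the horizontal offset is hᵢ·tan θᵢ.
Layer 1: θ = 33.00°; offset = 21.1·tan 33.00° = 13.703 m.
Layer 2: sin θ = 0.573·sin 33.0°/0.338 = 0.9233, θ = 67.41°; offset = 25.9·tan 67.41° = 62.266 m.
Total horizontal offset = 75.968 m.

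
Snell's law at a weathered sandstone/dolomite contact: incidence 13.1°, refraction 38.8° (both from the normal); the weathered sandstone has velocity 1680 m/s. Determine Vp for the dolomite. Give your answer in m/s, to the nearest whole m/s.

sin 13.1° = 0.2267; sin 38.8° = 0.6266.
V₂ = V₁·(sin θ₂/sin θ₁) = 1680·(0.6266/0.2267) = 4644.55 m/s.

4645 m/s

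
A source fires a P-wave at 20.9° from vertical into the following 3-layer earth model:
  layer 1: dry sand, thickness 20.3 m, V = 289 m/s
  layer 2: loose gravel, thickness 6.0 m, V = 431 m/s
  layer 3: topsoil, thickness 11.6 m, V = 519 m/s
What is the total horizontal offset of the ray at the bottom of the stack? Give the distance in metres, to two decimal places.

Apply Snell's law at each interface; in layer i the horizontal offset is hᵢ·tan θᵢ.
Layer 1: θ = 20.90°; offset = 20.3·tan 20.90° = 7.7518 m.
Layer 2: sin θ = 431·sin 20.9°/289 = 0.5320, θ = 32.14°; offset = 6.0·tan 32.14° = 3.7699 m.
Layer 3: sin θ = 519·sin 20.9°/289 = 0.6406, θ = 39.84°; offset = 11.6·tan 39.84° = 9.6785 m.
Σ offsets = 21.2003 m.

21.20 m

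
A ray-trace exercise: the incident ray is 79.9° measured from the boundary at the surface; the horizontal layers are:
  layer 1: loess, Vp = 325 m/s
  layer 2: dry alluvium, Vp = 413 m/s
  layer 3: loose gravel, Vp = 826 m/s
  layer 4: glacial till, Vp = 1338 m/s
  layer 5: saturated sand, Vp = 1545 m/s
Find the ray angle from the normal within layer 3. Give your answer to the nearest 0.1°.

From the normal: θ₁ = 90° − 79.9° = 10.1°.
Ray parameter p = sin 10.1° / 325 = 5.3959e-04 s/m.
sin θ_3 = p·V_3 = 5.3959e-04 × 826 = 0.4457.
θ_3 = arcsin 0.4457 = 26.47°.

26.5°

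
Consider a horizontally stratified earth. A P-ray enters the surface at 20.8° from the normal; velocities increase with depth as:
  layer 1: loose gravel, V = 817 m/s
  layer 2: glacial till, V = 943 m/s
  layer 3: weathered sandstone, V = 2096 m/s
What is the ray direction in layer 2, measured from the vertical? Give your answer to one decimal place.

24.2°

Ray parameter p = sin 20.8° / 817 = 4.3465e-04 s/m.
sin θ_2 = p·V_2 = 4.3465e-04 × 943 = 0.4099.
θ_2 = 24.20° from the vertical.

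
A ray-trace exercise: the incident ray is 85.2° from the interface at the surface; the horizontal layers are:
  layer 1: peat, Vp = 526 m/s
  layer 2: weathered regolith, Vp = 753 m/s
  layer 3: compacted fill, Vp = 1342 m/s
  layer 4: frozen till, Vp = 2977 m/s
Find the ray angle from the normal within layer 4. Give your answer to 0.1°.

From the normal: θ₁ = 90° − 85.2° = 4.8°.
Ray parameter p = sin 4.8° / 526 = 1.5908e-04 s/m.
sin θ_4 = p·V_4 = 1.5908e-04 × 2977 = 0.4736.
θ_4 = 28.27° from the vertical.

28.3°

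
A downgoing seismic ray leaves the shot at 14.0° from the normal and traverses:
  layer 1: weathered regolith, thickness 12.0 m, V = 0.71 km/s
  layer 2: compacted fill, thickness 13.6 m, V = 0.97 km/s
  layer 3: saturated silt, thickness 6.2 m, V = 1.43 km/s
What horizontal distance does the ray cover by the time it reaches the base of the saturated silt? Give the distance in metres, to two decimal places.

p = sin θ₁/V₁ = sin 14.0°/0.71 = 3.4074e-01 s/km is conserved through the stack.
Layer 1: θ = 14.00°; offset = 12.0·tan 14.00° = 2.9919 m.
Layer 2: sin θ = p·0.97 = 0.3305 → θ = 19.30°; offset = 13.6·tan 19.30° = 4.7626 m.
Layer 3: sin θ = p·1.43 = 0.4873 → θ = 29.16°; offset = 6.2·tan 29.16° = 3.4594 m.
Total horizontal offset = 11.2140 m.

11.21 m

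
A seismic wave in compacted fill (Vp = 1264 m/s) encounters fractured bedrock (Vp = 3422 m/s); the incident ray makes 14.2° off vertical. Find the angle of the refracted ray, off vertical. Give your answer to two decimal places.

41.61°

Snell's law: sin θ₂ = (V₂/V₁)·sin θ₁ = (3422/1264)·sin 14.2° = 0.6641.
θ₂ = sin⁻¹(0.6641) = 41.61° (from vertical).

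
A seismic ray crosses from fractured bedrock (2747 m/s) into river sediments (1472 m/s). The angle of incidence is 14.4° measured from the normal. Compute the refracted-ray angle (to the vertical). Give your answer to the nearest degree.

sin θ₁/V₁ = sin θ₂/V₂ ⇒ sin θ₂ = 1472·sin 14.4°/2747 = 1472·0.2487/2747 = 0.1333.
θ₂ = sin⁻¹(0.1333) = 7.66° (from vertical).

8°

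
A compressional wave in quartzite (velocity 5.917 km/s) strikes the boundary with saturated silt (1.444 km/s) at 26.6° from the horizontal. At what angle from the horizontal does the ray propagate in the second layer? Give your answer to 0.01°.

77.40°

Angle from the normal: 90° − 26.6° = 63.4°.
Snell's law: sin θ₂ = (V₂/V₁)·sin θ₁ = (1.444/5.917)·sin 63.4° = 0.2182.
θ₂ = sin⁻¹(0.2182) = 12.60° (from vertical).
From the interface: 90° − 12.60° = 77.40°.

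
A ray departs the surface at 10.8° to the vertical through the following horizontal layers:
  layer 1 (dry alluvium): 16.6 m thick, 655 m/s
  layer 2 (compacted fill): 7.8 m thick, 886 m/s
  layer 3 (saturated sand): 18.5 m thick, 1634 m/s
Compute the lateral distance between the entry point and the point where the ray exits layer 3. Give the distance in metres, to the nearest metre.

15 m

Apply Snell's law at each interface; in layer i the horizontal offset is hᵢ·tan θᵢ.
Layer 1: θ = 10.80°; offset = 16.6·tan 10.80° = 3.167 m.
Layer 2: sin θ = 886·sin 10.8°/655 = 0.2535, θ = 14.68°; offset = 7.8·tan 14.68° = 2.044 m.
Layer 3: sin θ = 1634·sin 10.8°/655 = 0.4675, θ = 27.87°; offset = 18.5·tan 27.87° = 9.782 m.
Total horizontal offset = 14.993 m.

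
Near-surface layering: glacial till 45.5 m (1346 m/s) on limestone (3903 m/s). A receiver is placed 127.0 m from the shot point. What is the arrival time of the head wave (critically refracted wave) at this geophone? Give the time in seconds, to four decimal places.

t = x/V₂ + 2h·√(V₂²−V₁²)/(V₁V₂).
√(V₂²−V₁²) = √(3903²−1346²) = 3663.6 m/s; delay term = 2·45.5·3663.6/(1346·3903) = 0.06346 s.
t = 127.0/3903 + 0.06346 = 0.09600 s.

0.0960 s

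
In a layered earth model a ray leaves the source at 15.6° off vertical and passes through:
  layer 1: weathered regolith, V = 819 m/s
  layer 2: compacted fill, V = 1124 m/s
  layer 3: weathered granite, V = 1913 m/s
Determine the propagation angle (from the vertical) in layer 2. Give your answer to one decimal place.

Snell's law across each interface conserves sin θ / V, so sin θ_2 = V_2·sin θ₁/V₁.
sin θ_2 = 1124 × sin 15.6° / 819 = 0.3691.
θ_2 = 21.66° from the vertical.

21.7°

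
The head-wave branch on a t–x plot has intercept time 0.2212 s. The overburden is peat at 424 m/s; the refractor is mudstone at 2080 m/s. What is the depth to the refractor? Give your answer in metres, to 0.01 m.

47.90 m

θ_c = arcsin(424/2080) = 11.76°; cos θ_c = 0.9790.
tᵢ = 2h cos θ_c/V₁ ⇒ h = tᵢ·V₁/(2 cos θ_c) = 0.2212·424/(2·0.9790) = 47.90 m.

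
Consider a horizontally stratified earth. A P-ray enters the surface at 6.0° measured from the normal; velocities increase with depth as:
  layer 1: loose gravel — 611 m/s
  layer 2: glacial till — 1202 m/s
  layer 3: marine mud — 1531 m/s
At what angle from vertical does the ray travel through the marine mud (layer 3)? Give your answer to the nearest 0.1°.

15.2°

Snell's law across each interface conserves sin θ / V, so sin θ_3 = V_3·sin θ₁/V₁.
sin θ_3 = 1531 × sin 6.0° / 611 = 0.2619.
θ_3 = arcsin 0.2619 = 15.18°.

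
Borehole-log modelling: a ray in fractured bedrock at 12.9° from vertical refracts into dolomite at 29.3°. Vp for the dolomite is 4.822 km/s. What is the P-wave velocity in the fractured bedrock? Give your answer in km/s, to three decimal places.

2.200 km/s

sin 12.9° = 0.2233; sin 29.3° = 0.4894.
V₁ = V₂·(sin θ₁/sin θ₂) = 4.822·(0.2233/0.4894) = 2.200 km/s.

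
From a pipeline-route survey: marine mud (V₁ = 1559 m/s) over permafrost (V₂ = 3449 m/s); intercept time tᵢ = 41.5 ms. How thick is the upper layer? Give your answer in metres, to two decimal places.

36.27 m

h = tᵢ·V₁·V₂ / (2·√(V₂²−V₁²)).
√(V₂²−V₁²) = √(3449² − 1559²) = 3076.5 m/s.
h = 0.0415 s × 1559 × 3449 / (2 × 3076.5) = 36.27 m.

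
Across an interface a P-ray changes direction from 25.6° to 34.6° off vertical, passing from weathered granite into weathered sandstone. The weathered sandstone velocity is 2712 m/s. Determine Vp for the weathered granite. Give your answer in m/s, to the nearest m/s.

sin 25.6° = 0.4321; sin 34.6° = 0.5678.
V₁ = V₂·(sin θ₁/sin θ₂) = 2712·(0.4321/0.5678) = 2063.63 m/s.

2064 m/s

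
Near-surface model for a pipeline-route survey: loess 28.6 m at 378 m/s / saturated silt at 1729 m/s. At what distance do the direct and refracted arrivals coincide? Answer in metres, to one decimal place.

71.4 m

x_cross = 2h·√((V₂+V₁)/(V₂−V₁)).
(V₂+V₁)/(V₂−V₁) = (1729+378)/(1729−378) = 1.5596; √ = 1.2488.
x_cross = 2·28.6·1.2488 = 71.43 m.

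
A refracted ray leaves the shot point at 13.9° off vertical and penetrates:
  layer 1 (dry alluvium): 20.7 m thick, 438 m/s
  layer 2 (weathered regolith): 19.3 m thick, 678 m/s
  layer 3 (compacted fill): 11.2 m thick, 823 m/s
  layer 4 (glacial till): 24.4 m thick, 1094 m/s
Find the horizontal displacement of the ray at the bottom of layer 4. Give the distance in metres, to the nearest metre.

p = sin θ₁/V₁ = sin 13.9°/438 = 5.4847e-04 s/m is conserved through the stack.
Layer 1: θ = 13.90°; offset = 20.7·tan 13.90° = 5.123 m.
Layer 2: sin θ = p·678 = 0.3719 → θ = 21.83°; offset = 19.3·tan 21.83° = 7.731 m.
Layer 3: sin θ = p·823 = 0.4514 → θ = 26.83°; offset = 11.2·tan 26.83° = 5.666 m.
Layer 4: sin θ = p·1094 = 0.6000 → θ = 36.87°; offset = 24.4·tan 36.87° = 18.301 m.
Total horizontal offset = 36.821 m.

37 m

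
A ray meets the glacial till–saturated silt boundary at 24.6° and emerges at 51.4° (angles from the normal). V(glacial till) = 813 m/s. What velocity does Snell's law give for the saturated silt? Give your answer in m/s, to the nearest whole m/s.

1526 m/s

sin 24.6° = 0.4163; sin 51.4° = 0.7815.
V₂ = V₁·(sin θ₂/sin θ₁) = 813·(0.7815/0.4163) = 1526.32 m/s.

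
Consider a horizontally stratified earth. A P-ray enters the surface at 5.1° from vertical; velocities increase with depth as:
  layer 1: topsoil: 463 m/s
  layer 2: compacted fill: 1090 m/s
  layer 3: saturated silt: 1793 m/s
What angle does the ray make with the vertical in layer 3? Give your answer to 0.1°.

Ray parameter p = sin 5.1° / 463 = 1.9200e-04 s/m.
sin θ_3 = p·V_3 = 1.9200e-04 × 1793 = 0.3442.
θ_3 = arcsin 0.3442 = 20.14°.

20.1°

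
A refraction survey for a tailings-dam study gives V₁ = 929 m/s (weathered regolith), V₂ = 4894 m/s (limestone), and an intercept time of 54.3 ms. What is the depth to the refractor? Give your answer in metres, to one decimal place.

25.7 m

h = tᵢ·V₁·V₂ / (2·√(V₂²−V₁²)).
√(V₂²−V₁²) = √(4894² − 929²) = 4805.0 m/s.
h = 0.0543 s × 929 × 4894 / (2 × 4805.0) = 25.69 m.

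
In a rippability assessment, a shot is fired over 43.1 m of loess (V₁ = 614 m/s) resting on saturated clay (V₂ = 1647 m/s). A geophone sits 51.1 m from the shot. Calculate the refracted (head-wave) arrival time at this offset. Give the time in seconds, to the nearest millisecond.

θ_c = arcsin(V₁/V₂) = arcsin(614/1647) = 21.89°, cos θ_c = 0.9279.
Intercept time tᵢ = 2h cos θ_c / V₁ = 2·43.1·0.9279/614 = 0.13027 s.
t = x/V₂ + tᵢ = 51.1/1647 + 0.13027 = 0.16130 s.

0.161 s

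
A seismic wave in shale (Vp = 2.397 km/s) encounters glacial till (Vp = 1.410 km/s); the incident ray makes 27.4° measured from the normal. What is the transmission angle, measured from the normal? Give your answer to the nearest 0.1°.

15.7°

Snell's law: sin θ₂ = (V₂/V₁)·sin θ₁ = (1.410/2.397)·sin 27.4° = 0.2707.
θ₂ = sin⁻¹(0.2707) = 15.71° (from vertical).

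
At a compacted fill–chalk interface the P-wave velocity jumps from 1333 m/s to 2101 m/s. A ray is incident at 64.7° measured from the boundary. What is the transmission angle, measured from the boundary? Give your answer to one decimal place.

47.7°

Angle from the normal: 90° − 64.7° = 25.3°.
Snell's law: sin θ₂ = (V₂/V₁)·sin θ₁ = (2101/1333)·sin 25.3° = 0.6736.
θ₂ = sin⁻¹(0.6736) = 42.34° (from vertical).
From the interface: 90° − 42.34° = 47.66°.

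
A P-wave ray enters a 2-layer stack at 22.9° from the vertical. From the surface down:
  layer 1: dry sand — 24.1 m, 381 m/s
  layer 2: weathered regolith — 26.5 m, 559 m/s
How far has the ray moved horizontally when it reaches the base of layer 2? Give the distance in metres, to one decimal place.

p = sin θ₁/V₁ = sin 22.9°/381 = 1.0213e-03 s/m is conserved through the stack.
Layer 1: θ = 22.90°; offset = 24.1·tan 22.90° = 10.180 m.
Layer 2: sin θ = p·559 = 0.5709 → θ = 34.81°; offset = 26.5·tan 34.81° = 18.428 m.
Σ offsets = 28.608 m.

28.6 m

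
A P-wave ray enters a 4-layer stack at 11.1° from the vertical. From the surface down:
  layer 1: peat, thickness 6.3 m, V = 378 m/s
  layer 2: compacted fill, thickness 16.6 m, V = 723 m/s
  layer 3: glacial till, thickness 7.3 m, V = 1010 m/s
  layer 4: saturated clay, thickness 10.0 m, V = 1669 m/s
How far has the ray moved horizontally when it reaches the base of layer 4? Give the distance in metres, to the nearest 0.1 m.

Apply Snell's law at each interface; in layer i the horizontal offset is hᵢ·tan θᵢ.
Layer 1: θ = 11.10°; offset = 6.3·tan 11.10° = 1.236 m.
Layer 2: sin θ = 723·sin 11.1°/378 = 0.3682, θ = 21.61°; offset = 16.6·tan 21.61° = 6.575 m.
Layer 3: sin θ = 1010·sin 11.1°/378 = 0.5144, θ = 30.96°; offset = 7.3·tan 30.96° = 4.379 m.
Layer 4: sin θ = 1669·sin 11.1°/378 = 0.8501, θ = 58.22°; offset = 10.0·tan 58.22° = 16.139 m.
Total horizontal offset = 28.329 m.

28.3 m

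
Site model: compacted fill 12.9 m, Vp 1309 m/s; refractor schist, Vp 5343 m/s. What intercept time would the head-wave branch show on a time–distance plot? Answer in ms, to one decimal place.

19.1 ms

θ_c = arcsin(V₁/V₂) = arcsin(1309/5343) = 14.18°; cos θ_c = 0.9695.
tᵢ = 2h·cos θ_c / V₁ = 2·12.9·0.9695 / 1309 = 0.01911 s.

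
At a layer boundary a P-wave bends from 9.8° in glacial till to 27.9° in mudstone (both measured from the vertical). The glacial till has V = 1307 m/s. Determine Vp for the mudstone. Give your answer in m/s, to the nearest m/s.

3593 m/s

sin 9.8° = 0.1702; sin 27.9° = 0.4679.
V₂ = V₁·(sin θ₂/sin θ₁) = 1307·(0.4679/0.1702) = 3593.13 m/s.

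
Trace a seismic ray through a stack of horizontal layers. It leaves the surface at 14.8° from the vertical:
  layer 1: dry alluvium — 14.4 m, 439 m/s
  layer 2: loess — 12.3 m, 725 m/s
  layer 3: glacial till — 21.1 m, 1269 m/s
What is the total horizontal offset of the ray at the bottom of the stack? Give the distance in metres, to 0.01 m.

p = sin θ₁/V₁ = sin 14.8°/439 = 5.8188e-04 s/m is conserved through the stack.
Layer 1: θ = 14.80°; offset = 14.4·tan 14.80° = 3.8046 m.
Layer 2: sin θ = p·725 = 0.4219 → θ = 24.95°; offset = 12.3·tan 24.95° = 5.7231 m.
Layer 3: sin θ = p·1269 = 0.7384 → θ = 47.60°; offset = 21.1·tan 47.60° = 23.1041 m.
Summing the layer offsets gives 32.6319 m.

32.63 m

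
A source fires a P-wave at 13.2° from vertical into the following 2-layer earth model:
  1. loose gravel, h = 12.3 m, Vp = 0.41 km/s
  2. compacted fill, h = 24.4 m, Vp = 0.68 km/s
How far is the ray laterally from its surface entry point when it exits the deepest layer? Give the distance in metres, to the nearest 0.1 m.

12.9 m

Apply Snell's law at each interface; in layer i the horizontal offset is hᵢ·tan θᵢ.
Layer 1: θ = 13.20°; offset = 12.3·tan 13.20° = 2.885 m.
Layer 2: sin θ = 0.68·sin 13.2°/0.41 = 0.3787, θ = 22.25°; offset = 24.4·tan 22.25° = 9.985 m.
Σ offsets = 12.870 m.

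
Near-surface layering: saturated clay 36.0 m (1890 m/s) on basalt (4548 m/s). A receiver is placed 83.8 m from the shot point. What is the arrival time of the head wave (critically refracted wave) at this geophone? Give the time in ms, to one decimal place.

θ_c = arcsin(V₁/V₂) = arcsin(1890/4548) = 24.56°, cos θ_c = 0.9096.
Intercept time tᵢ = 2h cos θ_c / V₁ = 2·36.0·0.9096/1890 = 0.03465 s.
t = x/V₂ + tᵢ = 83.8/4548 + 0.03465 = 0.05308 s.

53.1 ms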